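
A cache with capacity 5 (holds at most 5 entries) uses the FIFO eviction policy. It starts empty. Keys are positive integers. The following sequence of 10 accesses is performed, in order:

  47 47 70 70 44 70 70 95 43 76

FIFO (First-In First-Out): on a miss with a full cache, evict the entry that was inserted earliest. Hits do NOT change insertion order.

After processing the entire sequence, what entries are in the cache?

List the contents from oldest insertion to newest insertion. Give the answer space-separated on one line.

Answer: 70 44 95 43 76

Derivation:
FIFO simulation (capacity=5):
  1. access 47: MISS. Cache (old->new): [47]
  2. access 47: HIT. Cache (old->new): [47]
  3. access 70: MISS. Cache (old->new): [47 70]
  4. access 70: HIT. Cache (old->new): [47 70]
  5. access 44: MISS. Cache (old->new): [47 70 44]
  6. access 70: HIT. Cache (old->new): [47 70 44]
  7. access 70: HIT. Cache (old->new): [47 70 44]
  8. access 95: MISS. Cache (old->new): [47 70 44 95]
  9. access 43: MISS. Cache (old->new): [47 70 44 95 43]
  10. access 76: MISS, evict 47. Cache (old->new): [70 44 95 43 76]
Total: 4 hits, 6 misses, 1 evictions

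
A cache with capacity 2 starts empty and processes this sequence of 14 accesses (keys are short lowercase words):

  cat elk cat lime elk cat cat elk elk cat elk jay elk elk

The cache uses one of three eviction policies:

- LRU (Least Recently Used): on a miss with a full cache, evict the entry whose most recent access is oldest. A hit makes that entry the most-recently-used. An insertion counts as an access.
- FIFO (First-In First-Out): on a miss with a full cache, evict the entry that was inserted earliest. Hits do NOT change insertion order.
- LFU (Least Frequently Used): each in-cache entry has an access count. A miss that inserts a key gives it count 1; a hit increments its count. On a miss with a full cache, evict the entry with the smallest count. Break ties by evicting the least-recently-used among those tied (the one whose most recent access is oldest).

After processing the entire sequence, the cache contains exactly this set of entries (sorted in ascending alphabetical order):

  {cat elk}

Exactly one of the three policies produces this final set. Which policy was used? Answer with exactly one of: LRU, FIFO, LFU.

Answer: LFU

Derivation:
Simulating under each policy and comparing final sets:
  LRU: final set = {elk jay} -> differs
  FIFO: final set = {elk jay} -> differs
  LFU: final set = {cat elk} -> MATCHES target
Only LFU produces the target set.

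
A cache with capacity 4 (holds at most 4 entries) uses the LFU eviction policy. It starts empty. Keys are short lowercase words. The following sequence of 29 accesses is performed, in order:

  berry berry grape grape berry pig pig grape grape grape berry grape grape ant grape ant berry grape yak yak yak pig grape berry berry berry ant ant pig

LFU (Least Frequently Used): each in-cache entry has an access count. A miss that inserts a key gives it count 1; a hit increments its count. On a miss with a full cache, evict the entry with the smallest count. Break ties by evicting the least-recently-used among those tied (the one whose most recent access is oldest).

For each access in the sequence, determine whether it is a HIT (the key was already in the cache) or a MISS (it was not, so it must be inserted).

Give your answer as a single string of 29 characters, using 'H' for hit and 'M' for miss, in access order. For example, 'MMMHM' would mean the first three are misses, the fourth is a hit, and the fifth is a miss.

LFU simulation (capacity=4):
  1. access berry: MISS. Cache: [berry(c=1)]
  2. access berry: HIT, count now 2. Cache: [berry(c=2)]
  3. access grape: MISS. Cache: [grape(c=1) berry(c=2)]
  4. access grape: HIT, count now 2. Cache: [berry(c=2) grape(c=2)]
  5. access berry: HIT, count now 3. Cache: [grape(c=2) berry(c=3)]
  6. access pig: MISS. Cache: [pig(c=1) grape(c=2) berry(c=3)]
  7. access pig: HIT, count now 2. Cache: [grape(c=2) pig(c=2) berry(c=3)]
  8. access grape: HIT, count now 3. Cache: [pig(c=2) berry(c=3) grape(c=3)]
  9. access grape: HIT, count now 4. Cache: [pig(c=2) berry(c=3) grape(c=4)]
  10. access grape: HIT, count now 5. Cache: [pig(c=2) berry(c=3) grape(c=5)]
  11. access berry: HIT, count now 4. Cache: [pig(c=2) berry(c=4) grape(c=5)]
  12. access grape: HIT, count now 6. Cache: [pig(c=2) berry(c=4) grape(c=6)]
  13. access grape: HIT, count now 7. Cache: [pig(c=2) berry(c=4) grape(c=7)]
  14. access ant: MISS. Cache: [ant(c=1) pig(c=2) berry(c=4) grape(c=7)]
  15. access grape: HIT, count now 8. Cache: [ant(c=1) pig(c=2) berry(c=4) grape(c=8)]
  16. access ant: HIT, count now 2. Cache: [pig(c=2) ant(c=2) berry(c=4) grape(c=8)]
  17. access berry: HIT, count now 5. Cache: [pig(c=2) ant(c=2) berry(c=5) grape(c=8)]
  18. access grape: HIT, count now 9. Cache: [pig(c=2) ant(c=2) berry(c=5) grape(c=9)]
  19. access yak: MISS, evict pig(c=2). Cache: [yak(c=1) ant(c=2) berry(c=5) grape(c=9)]
  20. access yak: HIT, count now 2. Cache: [ant(c=2) yak(c=2) berry(c=5) grape(c=9)]
  21. access yak: HIT, count now 3. Cache: [ant(c=2) yak(c=3) berry(c=5) grape(c=9)]
  22. access pig: MISS, evict ant(c=2). Cache: [pig(c=1) yak(c=3) berry(c=5) grape(c=9)]
  23. access grape: HIT, count now 10. Cache: [pig(c=1) yak(c=3) berry(c=5) grape(c=10)]
  24. access berry: HIT, count now 6. Cache: [pig(c=1) yak(c=3) berry(c=6) grape(c=10)]
  25. access berry: HIT, count now 7. Cache: [pig(c=1) yak(c=3) berry(c=7) grape(c=10)]
  26. access berry: HIT, count now 8. Cache: [pig(c=1) yak(c=3) berry(c=8) grape(c=10)]
  27. access ant: MISS, evict pig(c=1). Cache: [ant(c=1) yak(c=3) berry(c=8) grape(c=10)]
  28. access ant: HIT, count now 2. Cache: [ant(c=2) yak(c=3) berry(c=8) grape(c=10)]
  29. access pig: MISS, evict ant(c=2). Cache: [pig(c=1) yak(c=3) berry(c=8) grape(c=10)]
Total: 21 hits, 8 misses, 4 evictions

Answer: MHMHHMHHHHHHHMHHHHMHHMHHHHMHM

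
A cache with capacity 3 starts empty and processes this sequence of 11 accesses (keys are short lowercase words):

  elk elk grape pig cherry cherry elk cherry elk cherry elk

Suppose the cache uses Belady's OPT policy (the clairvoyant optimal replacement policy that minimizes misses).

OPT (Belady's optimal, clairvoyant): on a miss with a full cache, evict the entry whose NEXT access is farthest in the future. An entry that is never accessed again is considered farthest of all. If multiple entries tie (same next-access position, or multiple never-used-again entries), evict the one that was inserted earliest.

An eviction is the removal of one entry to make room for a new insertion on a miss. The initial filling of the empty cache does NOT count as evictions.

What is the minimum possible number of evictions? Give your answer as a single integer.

Answer: 1

Derivation:
OPT (Belady) simulation (capacity=3):
  1. access elk: MISS. Cache: [elk]
  2. access elk: HIT. Next use of elk: step 7. Cache: [elk]
  3. access grape: MISS. Cache: [elk grape]
  4. access pig: MISS. Cache: [elk grape pig]
  5. access cherry: MISS, evict grape (next use: never). Cache: [elk pig cherry]
  6. access cherry: HIT. Next use of cherry: step 8. Cache: [elk pig cherry]
  7. access elk: HIT. Next use of elk: step 9. Cache: [elk pig cherry]
  8. access cherry: HIT. Next use of cherry: step 10. Cache: [elk pig cherry]
  9. access elk: HIT. Next use of elk: step 11. Cache: [elk pig cherry]
  10. access cherry: HIT. Next use of cherry: never. Cache: [elk pig cherry]
  11. access elk: HIT. Next use of elk: never. Cache: [elk pig cherry]
Total: 7 hits, 4 misses, 1 evictions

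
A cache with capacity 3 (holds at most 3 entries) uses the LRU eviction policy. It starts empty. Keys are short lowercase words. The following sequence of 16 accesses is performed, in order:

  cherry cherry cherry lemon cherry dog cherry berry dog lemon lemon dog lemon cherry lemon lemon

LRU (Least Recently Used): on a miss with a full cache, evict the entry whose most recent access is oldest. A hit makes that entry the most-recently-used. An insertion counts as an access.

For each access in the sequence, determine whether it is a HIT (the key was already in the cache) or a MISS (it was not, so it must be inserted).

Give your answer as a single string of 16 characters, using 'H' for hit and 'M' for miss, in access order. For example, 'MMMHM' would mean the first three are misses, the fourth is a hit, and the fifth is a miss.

LRU simulation (capacity=3):
  1. access cherry: MISS. Cache (LRU->MRU): [cherry]
  2. access cherry: HIT. Cache (LRU->MRU): [cherry]
  3. access cherry: HIT. Cache (LRU->MRU): [cherry]
  4. access lemon: MISS. Cache (LRU->MRU): [cherry lemon]
  5. access cherry: HIT. Cache (LRU->MRU): [lemon cherry]
  6. access dog: MISS. Cache (LRU->MRU): [lemon cherry dog]
  7. access cherry: HIT. Cache (LRU->MRU): [lemon dog cherry]
  8. access berry: MISS, evict lemon. Cache (LRU->MRU): [dog cherry berry]
  9. access dog: HIT. Cache (LRU->MRU): [cherry berry dog]
  10. access lemon: MISS, evict cherry. Cache (LRU->MRU): [berry dog lemon]
  11. access lemon: HIT. Cache (LRU->MRU): [berry dog lemon]
  12. access dog: HIT. Cache (LRU->MRU): [berry lemon dog]
  13. access lemon: HIT. Cache (LRU->MRU): [berry dog lemon]
  14. access cherry: MISS, evict berry. Cache (LRU->MRU): [dog lemon cherry]
  15. access lemon: HIT. Cache (LRU->MRU): [dog cherry lemon]
  16. access lemon: HIT. Cache (LRU->MRU): [dog cherry lemon]
Total: 10 hits, 6 misses, 3 evictions

Answer: MHHMHMHMHMHHHMHH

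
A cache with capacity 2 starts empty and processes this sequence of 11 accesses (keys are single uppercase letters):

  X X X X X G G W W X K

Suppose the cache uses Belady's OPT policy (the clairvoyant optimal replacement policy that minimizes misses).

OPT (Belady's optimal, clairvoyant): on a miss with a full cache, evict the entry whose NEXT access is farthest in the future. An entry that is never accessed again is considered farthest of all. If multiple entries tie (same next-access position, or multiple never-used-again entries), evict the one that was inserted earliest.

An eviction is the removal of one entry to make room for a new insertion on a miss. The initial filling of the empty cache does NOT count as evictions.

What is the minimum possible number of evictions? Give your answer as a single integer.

Answer: 2

Derivation:
OPT (Belady) simulation (capacity=2):
  1. access X: MISS. Cache: [X]
  2. access X: HIT. Next use of X: step 3. Cache: [X]
  3. access X: HIT. Next use of X: step 4. Cache: [X]
  4. access X: HIT. Next use of X: step 5. Cache: [X]
  5. access X: HIT. Next use of X: step 10. Cache: [X]
  6. access G: MISS. Cache: [X G]
  7. access G: HIT. Next use of G: never. Cache: [X G]
  8. access W: MISS, evict G (next use: never). Cache: [X W]
  9. access W: HIT. Next use of W: never. Cache: [X W]
  10. access X: HIT. Next use of X: never. Cache: [X W]
  11. access K: MISS, evict X (next use: never). Cache: [W K]
Total: 7 hits, 4 misses, 2 evictions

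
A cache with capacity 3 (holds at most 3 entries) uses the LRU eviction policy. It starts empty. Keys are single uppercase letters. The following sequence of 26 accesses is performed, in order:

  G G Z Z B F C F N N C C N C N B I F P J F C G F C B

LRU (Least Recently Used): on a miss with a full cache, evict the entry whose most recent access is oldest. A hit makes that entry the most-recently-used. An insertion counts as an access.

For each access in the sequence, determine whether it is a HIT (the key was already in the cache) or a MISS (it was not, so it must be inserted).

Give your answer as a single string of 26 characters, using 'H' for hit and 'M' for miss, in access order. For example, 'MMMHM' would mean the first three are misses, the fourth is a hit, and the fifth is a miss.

Answer: MHMHMMMHMHHHHHHMMMMMHMMHHM

Derivation:
LRU simulation (capacity=3):
  1. access G: MISS. Cache (LRU->MRU): [G]
  2. access G: HIT. Cache (LRU->MRU): [G]
  3. access Z: MISS. Cache (LRU->MRU): [G Z]
  4. access Z: HIT. Cache (LRU->MRU): [G Z]
  5. access B: MISS. Cache (LRU->MRU): [G Z B]
  6. access F: MISS, evict G. Cache (LRU->MRU): [Z B F]
  7. access C: MISS, evict Z. Cache (LRU->MRU): [B F C]
  8. access F: HIT. Cache (LRU->MRU): [B C F]
  9. access N: MISS, evict B. Cache (LRU->MRU): [C F N]
  10. access N: HIT. Cache (LRU->MRU): [C F N]
  11. access C: HIT. Cache (LRU->MRU): [F N C]
  12. access C: HIT. Cache (LRU->MRU): [F N C]
  13. access N: HIT. Cache (LRU->MRU): [F C N]
  14. access C: HIT. Cache (LRU->MRU): [F N C]
  15. access N: HIT. Cache (LRU->MRU): [F C N]
  16. access B: MISS, evict F. Cache (LRU->MRU): [C N B]
  17. access I: MISS, evict C. Cache (LRU->MRU): [N B I]
  18. access F: MISS, evict N. Cache (LRU->MRU): [B I F]
  19. access P: MISS, evict B. Cache (LRU->MRU): [I F P]
  20. access J: MISS, evict I. Cache (LRU->MRU): [F P J]
  21. access F: HIT. Cache (LRU->MRU): [P J F]
  22. access C: MISS, evict P. Cache (LRU->MRU): [J F C]
  23. access G: MISS, evict J. Cache (LRU->MRU): [F C G]
  24. access F: HIT. Cache (LRU->MRU): [C G F]
  25. access C: HIT. Cache (LRU->MRU): [G F C]
  26. access B: MISS, evict G. Cache (LRU->MRU): [F C B]
Total: 12 hits, 14 misses, 11 evictions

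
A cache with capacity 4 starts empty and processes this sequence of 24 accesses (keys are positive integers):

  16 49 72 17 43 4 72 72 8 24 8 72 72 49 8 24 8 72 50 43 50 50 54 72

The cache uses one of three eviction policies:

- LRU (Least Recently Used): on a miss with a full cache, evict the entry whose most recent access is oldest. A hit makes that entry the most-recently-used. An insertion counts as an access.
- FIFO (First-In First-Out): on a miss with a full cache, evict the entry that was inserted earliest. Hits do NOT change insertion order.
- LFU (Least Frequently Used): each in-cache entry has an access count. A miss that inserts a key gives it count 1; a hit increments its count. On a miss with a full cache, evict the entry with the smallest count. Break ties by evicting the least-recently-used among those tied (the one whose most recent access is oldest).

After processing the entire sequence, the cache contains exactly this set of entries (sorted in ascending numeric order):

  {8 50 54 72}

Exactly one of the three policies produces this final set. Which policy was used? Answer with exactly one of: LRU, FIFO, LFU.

Simulating under each policy and comparing final sets:
  LRU: final set = {43 50 54 72} -> differs
  FIFO: final set = {43 50 54 72} -> differs
  LFU: final set = {8 50 54 72} -> MATCHES target
Only LFU produces the target set.

Answer: LFU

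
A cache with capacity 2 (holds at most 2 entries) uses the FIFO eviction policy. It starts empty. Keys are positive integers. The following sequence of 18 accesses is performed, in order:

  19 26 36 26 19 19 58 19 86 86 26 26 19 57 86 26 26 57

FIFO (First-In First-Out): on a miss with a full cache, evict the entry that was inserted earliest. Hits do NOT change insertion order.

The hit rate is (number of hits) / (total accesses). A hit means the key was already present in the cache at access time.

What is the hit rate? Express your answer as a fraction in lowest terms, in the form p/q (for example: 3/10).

FIFO simulation (capacity=2):
  1. access 19: MISS. Cache (old->new): [19]
  2. access 26: MISS. Cache (old->new): [19 26]
  3. access 36: MISS, evict 19. Cache (old->new): [26 36]
  4. access 26: HIT. Cache (old->new): [26 36]
  5. access 19: MISS, evict 26. Cache (old->new): [36 19]
  6. access 19: HIT. Cache (old->new): [36 19]
  7. access 58: MISS, evict 36. Cache (old->new): [19 58]
  8. access 19: HIT. Cache (old->new): [19 58]
  9. access 86: MISS, evict 19. Cache (old->new): [58 86]
  10. access 86: HIT. Cache (old->new): [58 86]
  11. access 26: MISS, evict 58. Cache (old->new): [86 26]
  12. access 26: HIT. Cache (old->new): [86 26]
  13. access 19: MISS, evict 86. Cache (old->new): [26 19]
  14. access 57: MISS, evict 26. Cache (old->new): [19 57]
  15. access 86: MISS, evict 19. Cache (old->new): [57 86]
  16. access 26: MISS, evict 57. Cache (old->new): [86 26]
  17. access 26: HIT. Cache (old->new): [86 26]
  18. access 57: MISS, evict 86. Cache (old->new): [26 57]
Total: 6 hits, 12 misses, 10 evictions

Hit rate = 6/18 = 1/3

Answer: 1/3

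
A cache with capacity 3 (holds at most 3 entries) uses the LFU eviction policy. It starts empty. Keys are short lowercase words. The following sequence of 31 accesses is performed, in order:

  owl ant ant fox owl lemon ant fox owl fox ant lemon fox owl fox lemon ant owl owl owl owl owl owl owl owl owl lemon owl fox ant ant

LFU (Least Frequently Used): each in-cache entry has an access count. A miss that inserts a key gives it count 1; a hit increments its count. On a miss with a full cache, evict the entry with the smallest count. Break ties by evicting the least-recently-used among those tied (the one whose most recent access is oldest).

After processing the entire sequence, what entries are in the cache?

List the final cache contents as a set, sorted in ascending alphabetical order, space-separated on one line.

LFU simulation (capacity=3):
  1. access owl: MISS. Cache: [owl(c=1)]
  2. access ant: MISS. Cache: [owl(c=1) ant(c=1)]
  3. access ant: HIT, count now 2. Cache: [owl(c=1) ant(c=2)]
  4. access fox: MISS. Cache: [owl(c=1) fox(c=1) ant(c=2)]
  5. access owl: HIT, count now 2. Cache: [fox(c=1) ant(c=2) owl(c=2)]
  6. access lemon: MISS, evict fox(c=1). Cache: [lemon(c=1) ant(c=2) owl(c=2)]
  7. access ant: HIT, count now 3. Cache: [lemon(c=1) owl(c=2) ant(c=3)]
  8. access fox: MISS, evict lemon(c=1). Cache: [fox(c=1) owl(c=2) ant(c=3)]
  9. access owl: HIT, count now 3. Cache: [fox(c=1) ant(c=3) owl(c=3)]
  10. access fox: HIT, count now 2. Cache: [fox(c=2) ant(c=3) owl(c=3)]
  11. access ant: HIT, count now 4. Cache: [fox(c=2) owl(c=3) ant(c=4)]
  12. access lemon: MISS, evict fox(c=2). Cache: [lemon(c=1) owl(c=3) ant(c=4)]
  13. access fox: MISS, evict lemon(c=1). Cache: [fox(c=1) owl(c=3) ant(c=4)]
  14. access owl: HIT, count now 4. Cache: [fox(c=1) ant(c=4) owl(c=4)]
  15. access fox: HIT, count now 2. Cache: [fox(c=2) ant(c=4) owl(c=4)]
  16. access lemon: MISS, evict fox(c=2). Cache: [lemon(c=1) ant(c=4) owl(c=4)]
  17. access ant: HIT, count now 5. Cache: [lemon(c=1) owl(c=4) ant(c=5)]
  18. access owl: HIT, count now 5. Cache: [lemon(c=1) ant(c=5) owl(c=5)]
  19. access owl: HIT, count now 6. Cache: [lemon(c=1) ant(c=5) owl(c=6)]
  20. access owl: HIT, count now 7. Cache: [lemon(c=1) ant(c=5) owl(c=7)]
  21. access owl: HIT, count now 8. Cache: [lemon(c=1) ant(c=5) owl(c=8)]
  22. access owl: HIT, count now 9. Cache: [lemon(c=1) ant(c=5) owl(c=9)]
  23. access owl: HIT, count now 10. Cache: [lemon(c=1) ant(c=5) owl(c=10)]
  24. access owl: HIT, count now 11. Cache: [lemon(c=1) ant(c=5) owl(c=11)]
  25. access owl: HIT, count now 12. Cache: [lemon(c=1) ant(c=5) owl(c=12)]
  26. access owl: HIT, count now 13. Cache: [lemon(c=1) ant(c=5) owl(c=13)]
  27. access lemon: HIT, count now 2. Cache: [lemon(c=2) ant(c=5) owl(c=13)]
  28. access owl: HIT, count now 14. Cache: [lemon(c=2) ant(c=5) owl(c=14)]
  29. access fox: MISS, evict lemon(c=2). Cache: [fox(c=1) ant(c=5) owl(c=14)]
  30. access ant: HIT, count now 6. Cache: [fox(c=1) ant(c=6) owl(c=14)]
  31. access ant: HIT, count now 7. Cache: [fox(c=1) ant(c=7) owl(c=14)]
Total: 22 hits, 9 misses, 6 evictions

Answer: ant fox owl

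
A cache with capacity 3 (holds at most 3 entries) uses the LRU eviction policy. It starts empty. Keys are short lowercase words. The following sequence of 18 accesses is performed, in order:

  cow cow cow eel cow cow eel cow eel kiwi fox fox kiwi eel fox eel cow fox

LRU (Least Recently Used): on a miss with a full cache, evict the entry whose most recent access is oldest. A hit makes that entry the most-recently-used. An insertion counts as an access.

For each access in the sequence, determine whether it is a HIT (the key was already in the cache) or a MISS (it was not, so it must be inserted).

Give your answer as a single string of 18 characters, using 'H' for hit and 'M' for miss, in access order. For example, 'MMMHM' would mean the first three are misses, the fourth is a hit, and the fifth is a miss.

LRU simulation (capacity=3):
  1. access cow: MISS. Cache (LRU->MRU): [cow]
  2. access cow: HIT. Cache (LRU->MRU): [cow]
  3. access cow: HIT. Cache (LRU->MRU): [cow]
  4. access eel: MISS. Cache (LRU->MRU): [cow eel]
  5. access cow: HIT. Cache (LRU->MRU): [eel cow]
  6. access cow: HIT. Cache (LRU->MRU): [eel cow]
  7. access eel: HIT. Cache (LRU->MRU): [cow eel]
  8. access cow: HIT. Cache (LRU->MRU): [eel cow]
  9. access eel: HIT. Cache (LRU->MRU): [cow eel]
  10. access kiwi: MISS. Cache (LRU->MRU): [cow eel kiwi]
  11. access fox: MISS, evict cow. Cache (LRU->MRU): [eel kiwi fox]
  12. access fox: HIT. Cache (LRU->MRU): [eel kiwi fox]
  13. access kiwi: HIT. Cache (LRU->MRU): [eel fox kiwi]
  14. access eel: HIT. Cache (LRU->MRU): [fox kiwi eel]
  15. access fox: HIT. Cache (LRU->MRU): [kiwi eel fox]
  16. access eel: HIT. Cache (LRU->MRU): [kiwi fox eel]
  17. access cow: MISS, evict kiwi. Cache (LRU->MRU): [fox eel cow]
  18. access fox: HIT. Cache (LRU->MRU): [eel cow fox]
Total: 13 hits, 5 misses, 2 evictions

Answer: MHHMHHHHHMMHHHHHMH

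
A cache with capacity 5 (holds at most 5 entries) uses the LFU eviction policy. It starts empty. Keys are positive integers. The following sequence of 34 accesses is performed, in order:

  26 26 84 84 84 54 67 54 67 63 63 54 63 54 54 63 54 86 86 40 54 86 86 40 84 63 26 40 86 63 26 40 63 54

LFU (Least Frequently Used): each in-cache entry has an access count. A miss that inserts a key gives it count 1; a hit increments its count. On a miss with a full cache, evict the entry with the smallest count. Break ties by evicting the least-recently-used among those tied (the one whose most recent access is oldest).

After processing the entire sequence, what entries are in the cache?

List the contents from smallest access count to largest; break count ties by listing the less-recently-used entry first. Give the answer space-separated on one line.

Answer: 40 84 86 63 54

Derivation:
LFU simulation (capacity=5):
  1. access 26: MISS. Cache: [26(c=1)]
  2. access 26: HIT, count now 2. Cache: [26(c=2)]
  3. access 84: MISS. Cache: [84(c=1) 26(c=2)]
  4. access 84: HIT, count now 2. Cache: [26(c=2) 84(c=2)]
  5. access 84: HIT, count now 3. Cache: [26(c=2) 84(c=3)]
  6. access 54: MISS. Cache: [54(c=1) 26(c=2) 84(c=3)]
  7. access 67: MISS. Cache: [54(c=1) 67(c=1) 26(c=2) 84(c=3)]
  8. access 54: HIT, count now 2. Cache: [67(c=1) 26(c=2) 54(c=2) 84(c=3)]
  9. access 67: HIT, count now 2. Cache: [26(c=2) 54(c=2) 67(c=2) 84(c=3)]
  10. access 63: MISS. Cache: [63(c=1) 26(c=2) 54(c=2) 67(c=2) 84(c=3)]
  11. access 63: HIT, count now 2. Cache: [26(c=2) 54(c=2) 67(c=2) 63(c=2) 84(c=3)]
  12. access 54: HIT, count now 3. Cache: [26(c=2) 67(c=2) 63(c=2) 84(c=3) 54(c=3)]
  13. access 63: HIT, count now 3. Cache: [26(c=2) 67(c=2) 84(c=3) 54(c=3) 63(c=3)]
  14. access 54: HIT, count now 4. Cache: [26(c=2) 67(c=2) 84(c=3) 63(c=3) 54(c=4)]
  15. access 54: HIT, count now 5. Cache: [26(c=2) 67(c=2) 84(c=3) 63(c=3) 54(c=5)]
  16. access 63: HIT, count now 4. Cache: [26(c=2) 67(c=2) 84(c=3) 63(c=4) 54(c=5)]
  17. access 54: HIT, count now 6. Cache: [26(c=2) 67(c=2) 84(c=3) 63(c=4) 54(c=6)]
  18. access 86: MISS, evict 26(c=2). Cache: [86(c=1) 67(c=2) 84(c=3) 63(c=4) 54(c=6)]
  19. access 86: HIT, count now 2. Cache: [67(c=2) 86(c=2) 84(c=3) 63(c=4) 54(c=6)]
  20. access 40: MISS, evict 67(c=2). Cache: [40(c=1) 86(c=2) 84(c=3) 63(c=4) 54(c=6)]
  21. access 54: HIT, count now 7. Cache: [40(c=1) 86(c=2) 84(c=3) 63(c=4) 54(c=7)]
  22. access 86: HIT, count now 3. Cache: [40(c=1) 84(c=3) 86(c=3) 63(c=4) 54(c=7)]
  23. access 86: HIT, count now 4. Cache: [40(c=1) 84(c=3) 63(c=4) 86(c=4) 54(c=7)]
  24. access 40: HIT, count now 2. Cache: [40(c=2) 84(c=3) 63(c=4) 86(c=4) 54(c=7)]
  25. access 84: HIT, count now 4. Cache: [40(c=2) 63(c=4) 86(c=4) 84(c=4) 54(c=7)]
  26. access 63: HIT, count now 5. Cache: [40(c=2) 86(c=4) 84(c=4) 63(c=5) 54(c=7)]
  27. access 26: MISS, evict 40(c=2). Cache: [26(c=1) 86(c=4) 84(c=4) 63(c=5) 54(c=7)]
  28. access 40: MISS, evict 26(c=1). Cache: [40(c=1) 86(c=4) 84(c=4) 63(c=5) 54(c=7)]
  29. access 86: HIT, count now 5. Cache: [40(c=1) 84(c=4) 63(c=5) 86(c=5) 54(c=7)]
  30. access 63: HIT, count now 6. Cache: [40(c=1) 84(c=4) 86(c=5) 63(c=6) 54(c=7)]
  31. access 26: MISS, evict 40(c=1). Cache: [26(c=1) 84(c=4) 86(c=5) 63(c=6) 54(c=7)]
  32. access 40: MISS, evict 26(c=1). Cache: [40(c=1) 84(c=4) 86(c=5) 63(c=6) 54(c=7)]
  33. access 63: HIT, count now 7. Cache: [40(c=1) 84(c=4) 86(c=5) 54(c=7) 63(c=7)]
  34. access 54: HIT, count now 8. Cache: [40(c=1) 84(c=4) 86(c=5) 63(c=7) 54(c=8)]
Total: 23 hits, 11 misses, 6 evictions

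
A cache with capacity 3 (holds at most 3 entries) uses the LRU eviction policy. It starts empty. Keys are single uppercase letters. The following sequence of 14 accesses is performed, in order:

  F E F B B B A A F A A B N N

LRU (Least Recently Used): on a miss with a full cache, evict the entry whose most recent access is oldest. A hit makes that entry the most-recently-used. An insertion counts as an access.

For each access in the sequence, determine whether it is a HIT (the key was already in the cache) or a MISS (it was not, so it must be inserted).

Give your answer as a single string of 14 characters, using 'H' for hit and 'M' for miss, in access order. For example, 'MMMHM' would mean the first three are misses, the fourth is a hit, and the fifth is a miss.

LRU simulation (capacity=3):
  1. access F: MISS. Cache (LRU->MRU): [F]
  2. access E: MISS. Cache (LRU->MRU): [F E]
  3. access F: HIT. Cache (LRU->MRU): [E F]
  4. access B: MISS. Cache (LRU->MRU): [E F B]
  5. access B: HIT. Cache (LRU->MRU): [E F B]
  6. access B: HIT. Cache (LRU->MRU): [E F B]
  7. access A: MISS, evict E. Cache (LRU->MRU): [F B A]
  8. access A: HIT. Cache (LRU->MRU): [F B A]
  9. access F: HIT. Cache (LRU->MRU): [B A F]
  10. access A: HIT. Cache (LRU->MRU): [B F A]
  11. access A: HIT. Cache (LRU->MRU): [B F A]
  12. access B: HIT. Cache (LRU->MRU): [F A B]
  13. access N: MISS, evict F. Cache (LRU->MRU): [A B N]
  14. access N: HIT. Cache (LRU->MRU): [A B N]
Total: 9 hits, 5 misses, 2 evictions

Answer: MMHMHHMHHHHHMH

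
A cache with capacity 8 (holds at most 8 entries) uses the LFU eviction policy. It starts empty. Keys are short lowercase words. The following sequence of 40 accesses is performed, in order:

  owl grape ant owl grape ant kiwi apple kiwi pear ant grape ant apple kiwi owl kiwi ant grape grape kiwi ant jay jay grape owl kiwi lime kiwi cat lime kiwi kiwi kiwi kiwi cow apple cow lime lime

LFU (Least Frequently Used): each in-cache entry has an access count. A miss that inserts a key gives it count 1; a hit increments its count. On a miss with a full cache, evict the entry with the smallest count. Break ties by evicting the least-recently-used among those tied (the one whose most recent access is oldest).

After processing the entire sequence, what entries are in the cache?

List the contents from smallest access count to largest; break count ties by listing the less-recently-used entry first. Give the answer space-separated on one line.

Answer: jay cow apple owl lime ant grape kiwi

Derivation:
LFU simulation (capacity=8):
  1. access owl: MISS. Cache: [owl(c=1)]
  2. access grape: MISS. Cache: [owl(c=1) grape(c=1)]
  3. access ant: MISS. Cache: [owl(c=1) grape(c=1) ant(c=1)]
  4. access owl: HIT, count now 2. Cache: [grape(c=1) ant(c=1) owl(c=2)]
  5. access grape: HIT, count now 2. Cache: [ant(c=1) owl(c=2) grape(c=2)]
  6. access ant: HIT, count now 2. Cache: [owl(c=2) grape(c=2) ant(c=2)]
  7. access kiwi: MISS. Cache: [kiwi(c=1) owl(c=2) grape(c=2) ant(c=2)]
  8. access apple: MISS. Cache: [kiwi(c=1) apple(c=1) owl(c=2) grape(c=2) ant(c=2)]
  9. access kiwi: HIT, count now 2. Cache: [apple(c=1) owl(c=2) grape(c=2) ant(c=2) kiwi(c=2)]
  10. access pear: MISS. Cache: [apple(c=1) pear(c=1) owl(c=2) grape(c=2) ant(c=2) kiwi(c=2)]
  11. access ant: HIT, count now 3. Cache: [apple(c=1) pear(c=1) owl(c=2) grape(c=2) kiwi(c=2) ant(c=3)]
  12. access grape: HIT, count now 3. Cache: [apple(c=1) pear(c=1) owl(c=2) kiwi(c=2) ant(c=3) grape(c=3)]
  13. access ant: HIT, count now 4. Cache: [apple(c=1) pear(c=1) owl(c=2) kiwi(c=2) grape(c=3) ant(c=4)]
  14. access apple: HIT, count now 2. Cache: [pear(c=1) owl(c=2) kiwi(c=2) apple(c=2) grape(c=3) ant(c=4)]
  15. access kiwi: HIT, count now 3. Cache: [pear(c=1) owl(c=2) apple(c=2) grape(c=3) kiwi(c=3) ant(c=4)]
  16. access owl: HIT, count now 3. Cache: [pear(c=1) apple(c=2) grape(c=3) kiwi(c=3) owl(c=3) ant(c=4)]
  17. access kiwi: HIT, count now 4. Cache: [pear(c=1) apple(c=2) grape(c=3) owl(c=3) ant(c=4) kiwi(c=4)]
  18. access ant: HIT, count now 5. Cache: [pear(c=1) apple(c=2) grape(c=3) owl(c=3) kiwi(c=4) ant(c=5)]
  19. access grape: HIT, count now 4. Cache: [pear(c=1) apple(c=2) owl(c=3) kiwi(c=4) grape(c=4) ant(c=5)]
  20. access grape: HIT, count now 5. Cache: [pear(c=1) apple(c=2) owl(c=3) kiwi(c=4) ant(c=5) grape(c=5)]
  21. access kiwi: HIT, count now 5. Cache: [pear(c=1) apple(c=2) owl(c=3) ant(c=5) grape(c=5) kiwi(c=5)]
  22. access ant: HIT, count now 6. Cache: [pear(c=1) apple(c=2) owl(c=3) grape(c=5) kiwi(c=5) ant(c=6)]
  23. access jay: MISS. Cache: [pear(c=1) jay(c=1) apple(c=2) owl(c=3) grape(c=5) kiwi(c=5) ant(c=6)]
  24. access jay: HIT, count now 2. Cache: [pear(c=1) apple(c=2) jay(c=2) owl(c=3) grape(c=5) kiwi(c=5) ant(c=6)]
  25. access grape: HIT, count now 6. Cache: [pear(c=1) apple(c=2) jay(c=2) owl(c=3) kiwi(c=5) ant(c=6) grape(c=6)]
  26. access owl: HIT, count now 4. Cache: [pear(c=1) apple(c=2) jay(c=2) owl(c=4) kiwi(c=5) ant(c=6) grape(c=6)]
  27. access kiwi: HIT, count now 6. Cache: [pear(c=1) apple(c=2) jay(c=2) owl(c=4) ant(c=6) grape(c=6) kiwi(c=6)]
  28. access lime: MISS. Cache: [pear(c=1) lime(c=1) apple(c=2) jay(c=2) owl(c=4) ant(c=6) grape(c=6) kiwi(c=6)]
  29. access kiwi: HIT, count now 7. Cache: [pear(c=1) lime(c=1) apple(c=2) jay(c=2) owl(c=4) ant(c=6) grape(c=6) kiwi(c=7)]
  30. access cat: MISS, evict pear(c=1). Cache: [lime(c=1) cat(c=1) apple(c=2) jay(c=2) owl(c=4) ant(c=6) grape(c=6) kiwi(c=7)]
  31. access lime: HIT, count now 2. Cache: [cat(c=1) apple(c=2) jay(c=2) lime(c=2) owl(c=4) ant(c=6) grape(c=6) kiwi(c=7)]
  32. access kiwi: HIT, count now 8. Cache: [cat(c=1) apple(c=2) jay(c=2) lime(c=2) owl(c=4) ant(c=6) grape(c=6) kiwi(c=8)]
  33. access kiwi: HIT, count now 9. Cache: [cat(c=1) apple(c=2) jay(c=2) lime(c=2) owl(c=4) ant(c=6) grape(c=6) kiwi(c=9)]
  34. access kiwi: HIT, count now 10. Cache: [cat(c=1) apple(c=2) jay(c=2) lime(c=2) owl(c=4) ant(c=6) grape(c=6) kiwi(c=10)]
  35. access kiwi: HIT, count now 11. Cache: [cat(c=1) apple(c=2) jay(c=2) lime(c=2) owl(c=4) ant(c=6) grape(c=6) kiwi(c=11)]
  36. access cow: MISS, evict cat(c=1). Cache: [cow(c=1) apple(c=2) jay(c=2) lime(c=2) owl(c=4) ant(c=6) grape(c=6) kiwi(c=11)]
  37. access apple: HIT, count now 3. Cache: [cow(c=1) jay(c=2) lime(c=2) apple(c=3) owl(c=4) ant(c=6) grape(c=6) kiwi(c=11)]
  38. access cow: HIT, count now 2. Cache: [jay(c=2) lime(c=2) cow(c=2) apple(c=3) owl(c=4) ant(c=6) grape(c=6) kiwi(c=11)]
  39. access lime: HIT, count now 3. Cache: [jay(c=2) cow(c=2) apple(c=3) lime(c=3) owl(c=4) ant(c=6) grape(c=6) kiwi(c=11)]
  40. access lime: HIT, count now 4. Cache: [jay(c=2) cow(c=2) apple(c=3) owl(c=4) lime(c=4) ant(c=6) grape(c=6) kiwi(c=11)]
Total: 30 hits, 10 misses, 2 evictions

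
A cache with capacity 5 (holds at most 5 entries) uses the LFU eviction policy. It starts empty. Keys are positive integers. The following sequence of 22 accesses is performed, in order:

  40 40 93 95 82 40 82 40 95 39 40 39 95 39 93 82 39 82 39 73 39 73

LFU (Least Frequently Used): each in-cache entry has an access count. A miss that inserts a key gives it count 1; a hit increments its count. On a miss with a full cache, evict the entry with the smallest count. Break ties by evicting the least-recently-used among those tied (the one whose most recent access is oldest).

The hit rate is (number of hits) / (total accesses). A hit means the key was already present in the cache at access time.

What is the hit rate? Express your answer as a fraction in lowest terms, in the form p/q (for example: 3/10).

Answer: 8/11

Derivation:
LFU simulation (capacity=5):
  1. access 40: MISS. Cache: [40(c=1)]
  2. access 40: HIT, count now 2. Cache: [40(c=2)]
  3. access 93: MISS. Cache: [93(c=1) 40(c=2)]
  4. access 95: MISS. Cache: [93(c=1) 95(c=1) 40(c=2)]
  5. access 82: MISS. Cache: [93(c=1) 95(c=1) 82(c=1) 40(c=2)]
  6. access 40: HIT, count now 3. Cache: [93(c=1) 95(c=1) 82(c=1) 40(c=3)]
  7. access 82: HIT, count now 2. Cache: [93(c=1) 95(c=1) 82(c=2) 40(c=3)]
  8. access 40: HIT, count now 4. Cache: [93(c=1) 95(c=1) 82(c=2) 40(c=4)]
  9. access 95: HIT, count now 2. Cache: [93(c=1) 82(c=2) 95(c=2) 40(c=4)]
  10. access 39: MISS. Cache: [93(c=1) 39(c=1) 82(c=2) 95(c=2) 40(c=4)]
  11. access 40: HIT, count now 5. Cache: [93(c=1) 39(c=1) 82(c=2) 95(c=2) 40(c=5)]
  12. access 39: HIT, count now 2. Cache: [93(c=1) 82(c=2) 95(c=2) 39(c=2) 40(c=5)]
  13. access 95: HIT, count now 3. Cache: [93(c=1) 82(c=2) 39(c=2) 95(c=3) 40(c=5)]
  14. access 39: HIT, count now 3. Cache: [93(c=1) 82(c=2) 95(c=3) 39(c=3) 40(c=5)]
  15. access 93: HIT, count now 2. Cache: [82(c=2) 93(c=2) 95(c=3) 39(c=3) 40(c=5)]
  16. access 82: HIT, count now 3. Cache: [93(c=2) 95(c=3) 39(c=3) 82(c=3) 40(c=5)]
  17. access 39: HIT, count now 4. Cache: [93(c=2) 95(c=3) 82(c=3) 39(c=4) 40(c=5)]
  18. access 82: HIT, count now 4. Cache: [93(c=2) 95(c=3) 39(c=4) 82(c=4) 40(c=5)]
  19. access 39: HIT, count now 5. Cache: [93(c=2) 95(c=3) 82(c=4) 40(c=5) 39(c=5)]
  20. access 73: MISS, evict 93(c=2). Cache: [73(c=1) 95(c=3) 82(c=4) 40(c=5) 39(c=5)]
  21. access 39: HIT, count now 6. Cache: [73(c=1) 95(c=3) 82(c=4) 40(c=5) 39(c=6)]
  22. access 73: HIT, count now 2. Cache: [73(c=2) 95(c=3) 82(c=4) 40(c=5) 39(c=6)]
Total: 16 hits, 6 misses, 1 evictions

Hit rate = 16/22 = 8/11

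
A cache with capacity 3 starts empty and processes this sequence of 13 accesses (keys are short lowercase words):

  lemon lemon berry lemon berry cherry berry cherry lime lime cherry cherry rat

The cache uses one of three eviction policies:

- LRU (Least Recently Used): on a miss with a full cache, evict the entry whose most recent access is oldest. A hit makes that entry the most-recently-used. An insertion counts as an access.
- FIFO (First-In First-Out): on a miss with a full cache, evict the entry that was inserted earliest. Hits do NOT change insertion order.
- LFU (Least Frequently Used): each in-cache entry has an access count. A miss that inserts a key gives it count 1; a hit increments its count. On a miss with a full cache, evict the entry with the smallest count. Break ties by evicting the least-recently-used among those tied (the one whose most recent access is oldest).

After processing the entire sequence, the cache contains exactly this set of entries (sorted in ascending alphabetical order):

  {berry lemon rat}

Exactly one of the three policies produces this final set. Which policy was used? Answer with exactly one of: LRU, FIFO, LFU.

Simulating under each policy and comparing final sets:
  LRU: final set = {cherry lime rat} -> differs
  FIFO: final set = {cherry lime rat} -> differs
  LFU: final set = {berry lemon rat} -> MATCHES target
Only LFU produces the target set.

Answer: LFU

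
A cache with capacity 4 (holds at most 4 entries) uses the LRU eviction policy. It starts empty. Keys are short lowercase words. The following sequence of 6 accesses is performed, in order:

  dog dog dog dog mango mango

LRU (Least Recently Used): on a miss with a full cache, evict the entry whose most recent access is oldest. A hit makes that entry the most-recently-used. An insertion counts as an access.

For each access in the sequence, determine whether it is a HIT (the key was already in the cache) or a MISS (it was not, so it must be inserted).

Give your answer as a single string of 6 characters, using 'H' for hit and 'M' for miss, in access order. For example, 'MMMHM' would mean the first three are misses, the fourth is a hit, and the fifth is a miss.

LRU simulation (capacity=4):
  1. access dog: MISS. Cache (LRU->MRU): [dog]
  2. access dog: HIT. Cache (LRU->MRU): [dog]
  3. access dog: HIT. Cache (LRU->MRU): [dog]
  4. access dog: HIT. Cache (LRU->MRU): [dog]
  5. access mango: MISS. Cache (LRU->MRU): [dog mango]
  6. access mango: HIT. Cache (LRU->MRU): [dog mango]
Total: 4 hits, 2 misses, 0 evictions

Answer: MHHHMH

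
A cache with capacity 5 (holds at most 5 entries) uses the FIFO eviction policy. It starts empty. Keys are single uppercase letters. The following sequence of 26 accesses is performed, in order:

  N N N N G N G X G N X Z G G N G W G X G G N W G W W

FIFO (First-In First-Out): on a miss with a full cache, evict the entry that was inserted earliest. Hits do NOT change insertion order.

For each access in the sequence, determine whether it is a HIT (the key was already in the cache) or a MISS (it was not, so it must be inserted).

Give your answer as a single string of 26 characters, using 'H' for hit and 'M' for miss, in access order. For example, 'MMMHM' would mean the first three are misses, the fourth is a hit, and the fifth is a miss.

Answer: MHHHMHHMHHHMHHHHMHHHHHHHHH

Derivation:
FIFO simulation (capacity=5):
  1. access N: MISS. Cache (old->new): [N]
  2. access N: HIT. Cache (old->new): [N]
  3. access N: HIT. Cache (old->new): [N]
  4. access N: HIT. Cache (old->new): [N]
  5. access G: MISS. Cache (old->new): [N G]
  6. access N: HIT. Cache (old->new): [N G]
  7. access G: HIT. Cache (old->new): [N G]
  8. access X: MISS. Cache (old->new): [N G X]
  9. access G: HIT. Cache (old->new): [N G X]
  10. access N: HIT. Cache (old->new): [N G X]
  11. access X: HIT. Cache (old->new): [N G X]
  12. access Z: MISS. Cache (old->new): [N G X Z]
  13. access G: HIT. Cache (old->new): [N G X Z]
  14. access G: HIT. Cache (old->new): [N G X Z]
  15. access N: HIT. Cache (old->new): [N G X Z]
  16. access G: HIT. Cache (old->new): [N G X Z]
  17. access W: MISS. Cache (old->new): [N G X Z W]
  18. access G: HIT. Cache (old->new): [N G X Z W]
  19. access X: HIT. Cache (old->new): [N G X Z W]
  20. access G: HIT. Cache (old->new): [N G X Z W]
  21. access G: HIT. Cache (old->new): [N G X Z W]
  22. access N: HIT. Cache (old->new): [N G X Z W]
  23. access W: HIT. Cache (old->new): [N G X Z W]
  24. access G: HIT. Cache (old->new): [N G X Z W]
  25. access W: HIT. Cache (old->new): [N G X Z W]
  26. access W: HIT. Cache (old->new): [N G X Z W]
Total: 21 hits, 5 misses, 0 evictions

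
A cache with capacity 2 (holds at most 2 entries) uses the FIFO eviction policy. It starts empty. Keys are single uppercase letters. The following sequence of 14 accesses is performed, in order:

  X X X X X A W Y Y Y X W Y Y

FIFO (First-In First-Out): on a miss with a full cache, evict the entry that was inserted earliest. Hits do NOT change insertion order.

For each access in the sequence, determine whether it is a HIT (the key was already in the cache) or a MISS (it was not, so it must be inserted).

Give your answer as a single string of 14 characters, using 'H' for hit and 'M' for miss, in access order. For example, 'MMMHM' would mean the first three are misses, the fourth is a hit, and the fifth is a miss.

FIFO simulation (capacity=2):
  1. access X: MISS. Cache (old->new): [X]
  2. access X: HIT. Cache (old->new): [X]
  3. access X: HIT. Cache (old->new): [X]
  4. access X: HIT. Cache (old->new): [X]
  5. access X: HIT. Cache (old->new): [X]
  6. access A: MISS. Cache (old->new): [X A]
  7. access W: MISS, evict X. Cache (old->new): [A W]
  8. access Y: MISS, evict A. Cache (old->new): [W Y]
  9. access Y: HIT. Cache (old->new): [W Y]
  10. access Y: HIT. Cache (old->new): [W Y]
  11. access X: MISS, evict W. Cache (old->new): [Y X]
  12. access W: MISS, evict Y. Cache (old->new): [X W]
  13. access Y: MISS, evict X. Cache (old->new): [W Y]
  14. access Y: HIT. Cache (old->new): [W Y]
Total: 7 hits, 7 misses, 5 evictions

Answer: MHHHHMMMHHMMMH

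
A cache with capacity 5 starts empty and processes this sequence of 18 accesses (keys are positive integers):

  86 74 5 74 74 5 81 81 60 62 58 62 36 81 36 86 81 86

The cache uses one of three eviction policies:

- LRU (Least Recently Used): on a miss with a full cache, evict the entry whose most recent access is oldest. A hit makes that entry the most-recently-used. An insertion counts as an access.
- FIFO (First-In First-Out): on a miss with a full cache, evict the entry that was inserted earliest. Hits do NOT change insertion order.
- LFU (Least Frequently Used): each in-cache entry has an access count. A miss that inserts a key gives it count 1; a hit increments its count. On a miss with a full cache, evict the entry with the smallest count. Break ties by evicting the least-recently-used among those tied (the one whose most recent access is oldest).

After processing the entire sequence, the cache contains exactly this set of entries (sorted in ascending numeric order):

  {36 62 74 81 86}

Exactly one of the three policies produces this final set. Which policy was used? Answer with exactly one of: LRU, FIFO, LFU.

Simulating under each policy and comparing final sets:
  LRU: final set = {36 58 62 81 86} -> differs
  FIFO: final set = {36 58 62 81 86} -> differs
  LFU: final set = {36 62 74 81 86} -> MATCHES target
Only LFU produces the target set.

Answer: LFU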